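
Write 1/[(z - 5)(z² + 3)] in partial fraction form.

Cover-up at z = 5: A = 1/(5² + 3) = 1/28. Then B = -A = -1/28, C = -A·(0 + 5) = -5/28
Result: (1/28)/(z - 5) - ((1/28)z + 5/28)/(z² + 3)


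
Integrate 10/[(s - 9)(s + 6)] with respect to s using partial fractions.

Decompose: 10/[(s - 9)(s + 6)] = (2/3)/(s - 9) - (2/3)/(s + 6). Integrate each term: (2/3) ln|(s - 9)| - (2/3) ln|(s + 6)| + C


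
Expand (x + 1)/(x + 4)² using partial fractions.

(x + 1) = P(x + 4) + Q. At x = -4: Q = 1·(-4) + 1 = -3. Coeff of x: P = 1
Result: 1/(x + 4) - 3/(x + 4)²


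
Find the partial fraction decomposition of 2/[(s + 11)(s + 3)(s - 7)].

Using cover-up method: α = 1/72, β = -1/40, γ = 1/90
Result: (1/72)/(s + 11) - (1/40)/(s + 3) + (1/90)/(s - 7)


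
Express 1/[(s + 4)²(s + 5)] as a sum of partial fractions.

Cover-up at s=-5: γ = 1/(-5 + 4)² = 1. Cover-up at s=-4: β = 1/(-4 + 5) = 1. Comparing s² coeff: α = -γ = -1
Result: -1/(s + 4) + 1/(s + 4)² + 1/(s + 5)


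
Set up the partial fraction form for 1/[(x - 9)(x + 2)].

Distinct linear factors: α/(x - 9) + β/(x + 2)


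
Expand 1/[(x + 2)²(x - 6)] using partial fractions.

Cover-up at x=6: R = 1/(6 + 2)² = 1/64. Cover-up at x=-2: Q = 1/(-2 - 6) = -1/8. Comparing x² coeff: P = -R = -1/64
Result: (-1/64)/(x + 2) - (1/8)/(x + 2)² + (1/64)/(x - 6)


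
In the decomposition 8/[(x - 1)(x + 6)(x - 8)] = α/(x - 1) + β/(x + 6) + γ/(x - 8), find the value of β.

Cover-up at x = -6: β = 8/[(-6 - 1)(-6 - 8)] = 8/[(-7)(-14)] = 8/98 = 4/49


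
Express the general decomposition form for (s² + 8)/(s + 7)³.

Repeated linear factor (power 3): P/(s + 7) + Q/(s + 7)² + R/(s + 7)³


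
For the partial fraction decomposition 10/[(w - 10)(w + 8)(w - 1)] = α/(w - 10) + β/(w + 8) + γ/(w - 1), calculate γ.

Cover-up at w = 1: γ = 10/[(1 - 10)(1 + 8)] = 10/[(-9)(9)] = -10/81


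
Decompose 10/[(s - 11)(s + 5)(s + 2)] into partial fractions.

Using cover-up method: A = 5/104, B = 5/24, C = -10/39
Result: (5/104)/(s - 11) + (5/24)/(s + 5) - (10/39)/(s + 2)


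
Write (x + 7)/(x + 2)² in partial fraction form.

(x + 7) = P(x + 2) + Q. At x = -2: Q = 1·(-2) + 7 = 5. Coeff of x: P = 1
Result: 1/(x + 2) + 5/(x + 2)²


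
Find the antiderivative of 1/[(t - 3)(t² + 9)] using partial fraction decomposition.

Cover-up at t=3: α = 1/(3²+9) = 1/18. Coeff matching: β = -1/18, γ = -1/6. Decomposition: (1/18)/(t - 3) - ((1/18)t + 1/6)/(t² + 9). Integrate: linear → ln, quadratic → (1/2)ln + arctan: (1/18) ln|(t - 3)| - (1/36) ln(t² + 9) - (1/18) arctan(t/3) + C


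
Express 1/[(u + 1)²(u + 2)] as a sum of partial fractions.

Cover-up at u=-2: γ = 1/(-2 + 1)² = 1. Cover-up at u=-1: β = 1/(-1 + 2) = 1. Comparing u² coeff: α = -γ = -1
Result: -1/(u + 1) + 1/(u + 1)² + 1/(u + 2)


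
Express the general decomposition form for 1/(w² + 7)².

Repeated quadratic factor: (Pw + Q)/(w² + 7) + (Rw + S)/(w² + 7)²


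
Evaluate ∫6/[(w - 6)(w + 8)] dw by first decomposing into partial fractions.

Decompose: 6/[(w - 6)(w + 8)] = (3/7)/(w - 6) - (3/7)/(w + 8). Integrate each term: (3/7) ln|(w - 6)| - (3/7) ln|(w + 8)| + C


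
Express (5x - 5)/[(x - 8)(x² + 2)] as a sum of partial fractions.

At x=8: P = (5·8 - 5)/(8² + 2) = 35/66. Q = -P = -35/66, R = 5 - 8·P = 25/33
Result: (35/66)/(x - 8) - ((35/66)x - 25/33)/(x² + 2)


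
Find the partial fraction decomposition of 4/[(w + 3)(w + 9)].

4/(w + 3)(w + 9) = P/(w + 3) + Q/(w + 9). P = 4/(-3 + 9) = 2/3, Q = 4/(-9 + 3) = -2/3
Result: (2/3)/(w + 3) - (2/3)/(w + 9)


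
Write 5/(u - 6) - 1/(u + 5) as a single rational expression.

Common denominator (u - 6)(u + 5). Numerator: 5(u + 5) - 1(u - 6) = (5u + 25) - (u - 6) = 4u + 31
Result: (4u + 31)/[(u - 6)(u + 5)]


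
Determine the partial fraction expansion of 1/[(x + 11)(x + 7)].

1/(x + 11)(x + 7) = α/(x + 11) + β/(x + 7). α = 1/(-11 + 7) = -1/4, β = 1/(-7 + 11) = 1/4
Result: (-1/4)/(x + 11) + (1/4)/(x + 7)


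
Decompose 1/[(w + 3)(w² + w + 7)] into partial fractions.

Cover-up at w = -3: α = 1/((-3)² + 1·(-3) + 7) = 1/13. Then β = -α = -1/13, γ = -α·(1 - 3) = 2/13
Result: (1/13)/(w + 3) - ((1/13)w - 2/13)/(w² + w + 7)


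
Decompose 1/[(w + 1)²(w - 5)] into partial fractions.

Cover-up at w=5: R = 1/(5 + 1)² = 1/36. Cover-up at w=-1: Q = 1/(-1 - 5) = -1/6. Comparing w² coeff: P = -R = -1/36
Result: (-1/36)/(w + 1) - (1/6)/(w + 1)² + (1/36)/(w - 5)


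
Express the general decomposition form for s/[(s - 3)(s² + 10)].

Linear + irreducible quadratic: α/(s - 3) + (βs + γ)/(s² + 10)


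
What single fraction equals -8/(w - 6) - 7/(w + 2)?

Common denominator (w - 6)(w + 2). Numerator: -8(w + 2) - 7(w - 6) = (-8w - 16) - (7w - 42) = -15w + 26
Result: (-15w + 26)/[(w - 6)(w + 2)]


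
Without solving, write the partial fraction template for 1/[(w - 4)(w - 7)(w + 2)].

Three distinct linear factors: P/(w - 4) + Q/(w - 7) + R/(w + 2)


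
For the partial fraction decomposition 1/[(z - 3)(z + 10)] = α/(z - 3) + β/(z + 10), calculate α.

Cover-up at z = 3: α = 1/(3 + 10) = 1/13


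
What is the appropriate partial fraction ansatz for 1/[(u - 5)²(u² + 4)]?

Repeated linear + quadratic: P/(u - 5) + Q/(u - 5)² + (Ru + S)/(u² + 4)


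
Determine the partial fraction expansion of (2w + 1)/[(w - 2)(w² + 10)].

At w=2: P = (2·2 + 1)/(2² + 10) = 5/14. Q = -P = -5/14, R = 2 - 2·P = 9/7
Result: (5/14)/(w - 2) - ((5/14)w - 9/7)/(w² + 10)


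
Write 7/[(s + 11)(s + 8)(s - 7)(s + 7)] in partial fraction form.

Using Heaviside cover-up: (-7/216)/(s + 11) + (7/45)/(s + 8) + (1/540)/(s - 7) - (1/8)/(s + 7)


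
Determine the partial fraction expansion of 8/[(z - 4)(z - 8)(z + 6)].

Using cover-up method: α = -1/5, β = 1/7, γ = 2/35
Result: (-1/5)/(z - 4) + (1/7)/(z - 8) + (2/35)/(z + 6)


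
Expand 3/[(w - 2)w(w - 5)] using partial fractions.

Using cover-up method: α = -1/2, β = 3/10, γ = 1/5
Result: (-1/2)/(w - 2) + (3/10)/w + (1/5)/(w - 5)


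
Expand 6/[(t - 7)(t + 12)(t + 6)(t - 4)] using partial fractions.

Using Heaviside cover-up: (2/247)/(t - 7) - (1/304)/(t + 12) + (1/130)/(t + 6) - (1/80)/(t - 4)


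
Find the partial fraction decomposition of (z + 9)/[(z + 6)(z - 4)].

At z=-6: α = (1·(-6) + 9)/(-6 - 4) = -3/10. At z=4: β = (1·4 + 9)/(4 + 6) = 13/10
Result: (-3/10)/(z + 6) + (13/10)/(z - 4)


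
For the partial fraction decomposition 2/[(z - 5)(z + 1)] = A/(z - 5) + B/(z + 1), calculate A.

Cover-up at z = 5: A = 2/(5 + 1) = 2/6 = 1/3


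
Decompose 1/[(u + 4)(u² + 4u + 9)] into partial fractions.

Cover-up at u = -4: P = 1/((-4)² + 4·(-4) + 9) = 1/9. Then Q = -P = -1/9, R = -P·(4 - 4) = 0
Result: (1/9)/(u + 4) - ((1/9)u)/(u² + 4u + 9)


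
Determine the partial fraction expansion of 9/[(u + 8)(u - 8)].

9/(u + 8)(u - 8) = A/(u + 8) + B/(u - 8). A = 9/(-8 - 8) = -9/16, B = 9/(8 + 8) = 9/16
Result: (-9/16)/(u + 8) + (9/16)/(u - 8)


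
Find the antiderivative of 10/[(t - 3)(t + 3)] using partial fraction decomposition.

Decompose: 10/[(t - 3)(t + 3)] = (5/3)/(t - 3) - (5/3)/(t + 3). Integrate each term: (5/3) ln|(t - 3)| - (5/3) ln|(t + 3)| + C


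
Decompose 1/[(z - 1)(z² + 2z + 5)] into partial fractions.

Cover-up at z = 1: A = 1/(1² + 2·1 + 5) = 1/8. Then B = -A = -1/8, C = -A·(2 + 1) = -3/8
Result: (1/8)/(z - 1) - ((1/8)z + 3/8)/(z² + 2z + 5)


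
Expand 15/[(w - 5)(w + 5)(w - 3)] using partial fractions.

Using cover-up method: α = 3/4, β = 3/16, γ = -15/16
Result: (3/4)/(w - 5) + (3/16)/(w + 5) - (15/16)/(w - 3)


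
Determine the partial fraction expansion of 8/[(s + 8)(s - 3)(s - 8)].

Using cover-up method: α = 1/22, β = -8/55, γ = 1/10
Result: (1/22)/(s + 8) - (8/55)/(s - 3) + (1/10)/(s - 8)


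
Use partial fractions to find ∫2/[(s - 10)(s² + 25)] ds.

Cover-up at s=10: α = 2/(10²+25) = 2/125. Coeff matching: β = -2/125, γ = -4/25. Decomposition: (2/125)/(s - 10) - ((2/125)s + 4/25)/(s² + 25). Integrate: linear → ln, quadratic → (1/2)ln + arctan: (2/125) ln|(s - 10)| - (1/125) ln(s² + 25) - (4/125) arctan(s/5) + C


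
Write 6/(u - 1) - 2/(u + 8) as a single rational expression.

Common denominator (u - 1)(u + 8). Numerator: 6(u + 8) - 2(u - 1) = (6u + 48) - (2u - 2) = 4u + 50
Result: (4u + 50)/[(u - 1)(u + 8)]


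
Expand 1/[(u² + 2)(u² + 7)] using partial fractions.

Coefficient matching gives P = R = 0, Q = 1/(7-2) = 1/5, S = -Q = -1/5
Result: (1/5)/(u² + 2) - (1/5)/(u² + 7)


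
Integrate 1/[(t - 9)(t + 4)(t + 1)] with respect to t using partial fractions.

Cover-up: A = 1/130, B = 1/39, C = -1/30. Decomposition: (1/130)/(t - 9) + (1/39)/(t + 4) - (1/30)/(t + 1). Integrate each term: (1/130) ln|(t - 9)| + (1/39) ln|(t + 4)| - (1/30) ln|(t + 1)| + C


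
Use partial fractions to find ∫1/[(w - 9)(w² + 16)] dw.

Cover-up at w=9: α = 1/(9²+16) = 1/97. Coeff matching: β = -1/97, γ = -9/97. Decomposition: (1/97)/(w - 9) - ((1/97)w + 9/97)/(w² + 16). Integrate: linear → ln, quadratic → (1/2)ln + arctan: (1/97) ln|(w - 9)| - (1/194) ln(w² + 16) - (9/388) arctan(w/4) + C


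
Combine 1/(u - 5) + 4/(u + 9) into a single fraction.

Common denominator (u - 5)(u + 9). Numerator: 1(u + 9) + 4(u - 5) = (u + 9) + (4u - 20) = 5u - 11
Result: (5u - 11)/[(u - 5)(u + 9)]


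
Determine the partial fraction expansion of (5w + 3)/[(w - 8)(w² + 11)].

At w=8: α = (5·8 + 3)/(8² + 11) = 43/75. β = -α = -43/75, γ = 5 - 8·α = 31/75
Result: (43/75)/(w - 8) - ((43/75)w - 31/75)/(w² + 11)


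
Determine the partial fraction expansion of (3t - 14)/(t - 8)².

(3t - 14) = P(t - 8) + Q. At t = 8: Q = 3·8 - 14 = 10. Coeff of t: P = 3
Result: 3/(t - 8) + 10/(t - 8)²


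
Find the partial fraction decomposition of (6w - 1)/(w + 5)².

(6w - 1) = P(w + 5) + Q. At w = -5: Q = 6·(-5) - 1 = -31. Coeff of w: P = 6
Result: 6/(w + 5) - 31/(w + 5)²


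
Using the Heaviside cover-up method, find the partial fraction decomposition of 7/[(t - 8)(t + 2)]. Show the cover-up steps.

Cover (t - 8): set t=8, get P = 7/(8 + 2) = 7/10. Cover (t + 2): set t=-2, get Q = 7/(-2 - 8) = -7/10.
Result: (7/10)/(t - 8) - (7/10)/(t + 2)


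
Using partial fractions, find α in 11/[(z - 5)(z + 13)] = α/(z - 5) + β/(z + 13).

Cover-up at z = 5: α = 11/(5 + 13) = 11/18


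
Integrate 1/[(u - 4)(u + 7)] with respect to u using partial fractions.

Decompose: 1/[(u - 4)(u + 7)] = (1/11)/(u - 4) - (1/11)/(u + 7). Integrate each term: (1/11) ln|(u - 4)| - (1/11) ln|(u + 7)| + C


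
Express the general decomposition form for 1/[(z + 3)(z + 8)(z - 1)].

Three distinct linear factors: α/(z + 3) + β/(z + 8) + γ/(z - 1)


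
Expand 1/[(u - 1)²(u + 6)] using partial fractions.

Cover-up at u=-6: γ = 1/(-6 - 1)² = 1/49. Cover-up at u=1: β = 1/(1 + 6) = 1/7. Comparing u² coeff: α = -γ = -1/49
Result: (-1/49)/(u - 1) + (1/7)/(u - 1)² + (1/49)/(u + 6)


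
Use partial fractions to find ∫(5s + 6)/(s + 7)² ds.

Decompose: A = 5, B = 5·(-7) + 6 = -29, so (5s + 6)/(s + 7)² = 5/(s + 7) - 29/(s + 7)². Integrate: ∫ A/(s + 7) ds = 5 ln|(s + 7)|; ∫ B/(s + 7)² ds = 29/(s + 7). Sum: 5 ln|(s + 7)| + 29/(s + 7) + C


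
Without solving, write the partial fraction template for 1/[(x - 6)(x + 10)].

Distinct linear factors: P/(x - 6) + Q/(x + 10)


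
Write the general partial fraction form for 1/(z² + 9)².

Repeated quadratic factor: (αz + β)/(z² + 9) + (γz + δ)/(z² + 9)²


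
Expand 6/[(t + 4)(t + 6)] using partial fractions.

6/(t + 4)(t + 6) = A/(t + 4) + B/(t + 6). A = 6/(-4 + 6) = 3, B = 6/(-6 + 4) = -3
Result: 3/(t + 4) - 3/(t + 6)


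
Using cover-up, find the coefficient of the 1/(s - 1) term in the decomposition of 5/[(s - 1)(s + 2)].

Cover (s - 1), set s=1: 5/((s + 2) at s=1) = 5/(3) = 5/3


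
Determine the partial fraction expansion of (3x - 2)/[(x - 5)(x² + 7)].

At x=5: α = (3·5 - 2)/(5² + 7) = 13/32. β = -α = -13/32, γ = 3 - 5·α = 31/32
Result: (13/32)/(x - 5) - ((13/32)x - 31/32)/(x² + 7)


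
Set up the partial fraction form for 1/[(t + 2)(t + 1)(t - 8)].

Three distinct linear factors: A/(t + 2) + B/(t + 1) + C/(t - 8)


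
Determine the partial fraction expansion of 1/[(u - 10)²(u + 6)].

Cover-up at u=-6: γ = 1/(-6 - 10)² = 1/256. Cover-up at u=10: β = 1/(10 + 6) = 1/16. Comparing u² coeff: α = -γ = -1/256
Result: (-1/256)/(u - 10) + (1/16)/(u - 10)² + (1/256)/(u + 6)


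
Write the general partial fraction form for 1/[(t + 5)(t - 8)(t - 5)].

Three distinct linear factors: α/(t + 5) + β/(t - 8) + γ/(t - 5)


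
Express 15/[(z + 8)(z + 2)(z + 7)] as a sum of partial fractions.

Using cover-up method: A = 5/2, B = 1/2, C = -3
Result: (5/2)/(z + 8) + (1/2)/(z + 2) - 3/(z + 7)


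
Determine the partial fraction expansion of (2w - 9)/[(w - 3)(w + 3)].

At w=3: α = (2·3 - 9)/(3 + 3) = -1/2. At w=-3: β = (2·(-3) - 9)/(-3 - 3) = 5/2
Result: (-1/2)/(w - 3) + (5/2)/(w + 3)


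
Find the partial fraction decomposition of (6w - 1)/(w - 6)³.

(6w - 1) = A(w - 6)² + B(w - 6) + C. At w = 6: C = 6·6 - 1 = 35. Coefficients: A = 0, B = 6
Result: 6/(w - 6)² + 35/(w - 6)³


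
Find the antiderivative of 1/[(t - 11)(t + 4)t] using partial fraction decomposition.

Cover-up: α = 1/165, β = 1/60, γ = -1/44. Decomposition: (1/165)/(t - 11) + (1/60)/(t + 4) - (1/44)/t. Integrate each term: (1/165) ln|(t - 11)| + (1/60) ln|(t + 4)| - (1/44) ln|t| + C


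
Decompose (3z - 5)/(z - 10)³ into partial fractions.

(3z - 5) = α(z - 10)² + β(z - 10) + γ. At z = 10: γ = 3·10 - 5 = 25. Coefficients: α = 0, β = 3
Result: 3/(z - 10)² + 25/(z - 10)³


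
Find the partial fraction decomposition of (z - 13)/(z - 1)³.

(z - 13) = α(z - 1)² + β(z - 1) + γ. At z = 1: γ = 1·1 - 13 = -12. Coefficients: α = 0, β = 1
Result: 1/(z - 1)² - 12/(z - 1)³


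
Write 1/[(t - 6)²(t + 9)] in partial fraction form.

Cover-up at t=-9: R = 1/(-9 - 6)² = 1/225. Cover-up at t=6: Q = 1/(6 + 9) = 1/15. Comparing t² coeff: P = -R = -1/225
Result: (-1/225)/(t - 6) + (1/15)/(t - 6)² + (1/225)/(t + 9)


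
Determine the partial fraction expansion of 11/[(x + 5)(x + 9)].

11/(x + 5)(x + 9) = α/(x + 5) + β/(x + 9). α = 11/(-5 + 9) = 11/4, β = 11/(-9 + 5) = -11/4
Result: (11/4)/(x + 5) - (11/4)/(x + 9)


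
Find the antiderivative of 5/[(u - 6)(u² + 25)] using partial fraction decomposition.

Cover-up at u=6: A = 5/(6²+25) = 5/61. Coeff matching: B = -5/61, C = -30/61. Decomposition: (5/61)/(u - 6) - ((5/61)u + 30/61)/(u² + 25). Integrate: linear → ln, quadratic → (1/2)ln + arctan: (5/61) ln|(u - 6)| - (5/122) ln(u² + 25) - (6/61) arctan(u/5) + C


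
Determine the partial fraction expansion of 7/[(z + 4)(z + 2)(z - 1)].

Using cover-up method: P = 7/10, Q = -7/6, R = 7/15
Result: (7/10)/(z + 4) - (7/6)/(z + 2) + (7/15)/(z - 1)


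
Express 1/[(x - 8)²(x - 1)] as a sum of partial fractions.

Cover-up at x=1: R = 1/(1 - 8)² = 1/49. Cover-up at x=8: Q = 1/(8 - 1) = 1/7. Comparing x² coeff: P = -R = -1/49
Result: (-1/49)/(x - 8) + (1/7)/(x - 8)² + (1/49)/(x - 1)


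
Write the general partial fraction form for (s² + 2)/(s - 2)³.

Repeated linear factor (power 3): A/(s - 2) + B/(s - 2)² + C/(s - 2)³


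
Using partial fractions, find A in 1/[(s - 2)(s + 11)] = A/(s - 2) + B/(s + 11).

Cover-up at s = 2: A = 1/(2 + 11) = 1/13


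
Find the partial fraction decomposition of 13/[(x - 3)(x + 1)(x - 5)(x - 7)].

Using Heaviside cover-up: (13/32)/(x - 3) - (13/192)/(x + 1) - (13/24)/(x - 5) + (13/64)/(x - 7)


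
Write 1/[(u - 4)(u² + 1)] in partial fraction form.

Cover-up at u = 4: A = 1/(4² + 1) = 1/17. Then B = -A = -1/17, C = -A·(0 + 4) = -4/17
Result: (1/17)/(u - 4) - ((1/17)u + 4/17)/(u² + 1)


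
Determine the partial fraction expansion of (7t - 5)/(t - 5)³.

(7t - 5) = P(t - 5)² + Q(t - 5) + R. At t = 5: R = 7·5 - 5 = 30. Coefficients: P = 0, Q = 7
Result: 7/(t - 5)² + 30/(t - 5)³


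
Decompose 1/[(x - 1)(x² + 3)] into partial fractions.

Cover-up at x = 1: A = 1/(1² + 3) = 1/4. Then B = -A = -1/4, C = -A·(0 + 1) = -1/4
Result: (1/4)/(x - 1) - ((1/4)x + 1/4)/(x² + 3)


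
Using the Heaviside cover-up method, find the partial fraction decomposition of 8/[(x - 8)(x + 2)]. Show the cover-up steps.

Cover (x - 8): set x=8, get A = 8/(8 + 2) = 4/5. Cover (x + 2): set x=-2, get B = 8/(-2 - 8) = -4/5.
Result: (4/5)/(x - 8) - (4/5)/(x + 2)


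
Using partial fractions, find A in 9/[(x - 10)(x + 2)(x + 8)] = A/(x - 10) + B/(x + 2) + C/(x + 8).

Cover-up at x = 10: A = 9/[(10 + 2)(10 + 8)] = 9/[(12)(18)] = 9/216 = 1/24


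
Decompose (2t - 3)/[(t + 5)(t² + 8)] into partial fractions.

At t=-5: α = (2·(-5) - 3)/((-5)² + 8) = -13/33. β = -α = 13/33, γ = 2 - (-5)·α = 1/33
Result: (-13/33)/(t + 5) + ((13/33)t + 1/33)/(t² + 8)


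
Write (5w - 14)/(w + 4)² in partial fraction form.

(5w - 14) = P(w + 4) + Q. At w = -4: Q = 5·(-4) - 14 = -34. Coeff of w: P = 5
Result: 5/(w + 4) - 34/(w + 4)²


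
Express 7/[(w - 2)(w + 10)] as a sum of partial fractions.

7/(w - 2)(w + 10) = α/(w - 2) + β/(w + 10). α = 7/(2 + 10) = 7/12, β = 7/(-10 - 2) = -7/12
Result: (7/12)/(w - 2) - (7/12)/(w + 10)


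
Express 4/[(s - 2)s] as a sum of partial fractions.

4/(s - 2)s = P/(s - 2) + Q/s. P = 4/(2 - 0) = 2, Q = 4/(0 - 2) = -2
Result: 2/(s - 2) - 2/s


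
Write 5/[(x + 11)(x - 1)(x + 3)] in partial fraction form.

Using cover-up method: A = 5/96, B = 5/48, C = -5/32
Result: (5/96)/(x + 11) + (5/48)/(x - 1) - (5/32)/(x + 3)


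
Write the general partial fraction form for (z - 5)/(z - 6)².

Repeated linear factor: α/(z - 6) + β/(z - 6)²


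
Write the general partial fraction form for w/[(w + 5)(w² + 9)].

Linear + irreducible quadratic: P/(w + 5) + (Qw + R)/(w² + 9)


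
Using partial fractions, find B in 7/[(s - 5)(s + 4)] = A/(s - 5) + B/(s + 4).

Cover-up at s = -4: B = 7/(-4 - 5) = -7/9


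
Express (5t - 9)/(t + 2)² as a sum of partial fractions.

(5t - 9) = α(t + 2) + β. At t = -2: β = 5·(-2) - 9 = -19. Coeff of t: α = 5
Result: 5/(t + 2) - 19/(t + 2)²


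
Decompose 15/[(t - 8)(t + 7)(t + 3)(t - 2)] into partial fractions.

Using Heaviside cover-up: (1/66)/(t - 8) - (1/36)/(t + 7) + (3/44)/(t + 3) - (1/18)/(t - 2)


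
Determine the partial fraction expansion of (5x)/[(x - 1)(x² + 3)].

At x=1: α = (5·1 + 0)/(1² + 3) = 5/4. β = -α = -5/4, γ = 5 - 1·α = 15/4
Result: (5/4)/(x - 1) - ((5/4)x - 15/4)/(x² + 3)


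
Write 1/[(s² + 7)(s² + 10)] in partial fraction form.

Coefficient matching gives P = R = 0, Q = 1/(10-7) = 1/3, S = -Q = -1/3
Result: (1/3)/(s² + 7) - (1/3)/(s² + 10)


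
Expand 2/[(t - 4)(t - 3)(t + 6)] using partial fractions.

Using cover-up method: α = 1/5, β = -2/9, γ = 1/45
Result: (1/5)/(t - 4) - (2/9)/(t - 3) + (1/45)/(t + 6)


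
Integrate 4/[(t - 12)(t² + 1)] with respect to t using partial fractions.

Cover-up at t=12: A = 4/(12²+1) = 4/145. Coeff matching: B = -4/145, C = -48/145. Decomposition: (4/145)/(t - 12) - ((4/145)t + 48/145)/(t² + 1). Integrate: linear → ln, quadratic → (1/2)ln + arctan: (4/145) ln|(t - 12)| - (2/145) ln(t² + 1) - (48/145) arctan(t) + C


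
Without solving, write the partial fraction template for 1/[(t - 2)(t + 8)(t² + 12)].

Two linear + quadratic: A/(t - 2) + B/(t + 8) + (Ct + D)/(t² + 12)


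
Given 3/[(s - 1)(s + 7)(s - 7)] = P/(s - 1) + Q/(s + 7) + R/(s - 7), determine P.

Cover-up at s = 1: P = 3/[(1 + 7)(1 - 7)] = 3/[(8)(-6)] = -3/48 = -1/16


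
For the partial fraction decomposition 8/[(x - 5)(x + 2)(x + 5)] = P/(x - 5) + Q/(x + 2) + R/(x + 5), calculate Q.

Cover-up at x = -2: Q = 8/[(-2 - 5)(-2 + 5)] = 8/[(-7)(3)] = -8/21


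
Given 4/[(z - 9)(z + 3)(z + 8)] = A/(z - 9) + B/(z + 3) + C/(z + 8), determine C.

Cover-up at z = -8: C = 4/[(-8 - 9)(-8 + 3)] = 4/[(-17)(-5)] = 4/85


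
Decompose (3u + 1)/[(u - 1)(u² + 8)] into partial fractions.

At u=1: α = (3·1 + 1)/(1² + 8) = 4/9. β = -α = -4/9, γ = 3 - 1·α = 23/9
Result: (4/9)/(u - 1) - ((4/9)u - 23/9)/(u² + 8)


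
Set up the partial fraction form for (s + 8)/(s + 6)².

Repeated linear factor: A/(s + 6) + B/(s + 6)²


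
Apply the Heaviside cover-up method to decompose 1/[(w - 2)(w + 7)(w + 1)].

Cover (w - 2), w=2: A = 1/[(2 + 7)(2 + 1)] = 1/27. Cover (w + 7), w=-7: B = 1/[(-7 - 2)(-7 + 1)] = 1/54. Cover (w + 1), w=-1: C = 1/[(-1 - 2)(-1 + 7)] = -1/18.
Result: (1/27)/(w - 2) + (1/54)/(w + 7) - (1/18)/(w + 1)


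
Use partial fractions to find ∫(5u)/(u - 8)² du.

Decompose: P = 5, Q = 5·8 + 0 = 40, so (5u)/(u - 8)² = 5/(u - 8) + 40/(u - 8)². Integrate: ∫ P/(u - 8) du = 5 ln|(u - 8)|; ∫ Q/(u - 8)² du = -40/(u - 8). Sum: 5 ln|(u - 8)| - 40/(u - 8) + C


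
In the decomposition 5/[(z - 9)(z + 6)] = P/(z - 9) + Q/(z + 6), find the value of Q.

Cover-up at z = -6: Q = 5/(-6 - 9) = -5/15 = -1/3


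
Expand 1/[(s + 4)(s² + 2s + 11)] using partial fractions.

Cover-up at s = -4: A = 1/((-4)² + 2·(-4) + 11) = 1/19. Then B = -A = -1/19, C = -A·(2 - 4) = 2/19
Result: (1/19)/(s + 4) - ((1/19)s - 2/19)/(s² + 2s + 11)


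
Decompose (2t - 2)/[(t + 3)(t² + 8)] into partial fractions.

At t=-3: P = (2·(-3) - 2)/((-3)² + 8) = -8/17. Q = -P = 8/17, R = 2 - (-3)·P = 10/17
Result: (-8/17)/(t + 3) + ((8/17)t + 10/17)/(t² + 8)


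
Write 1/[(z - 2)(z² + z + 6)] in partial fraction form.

Cover-up at z = 2: α = 1/(2² + 1·2 + 6) = 1/12. Then β = -α = -1/12, γ = -α·(1 + 2) = -1/4
Result: (1/12)/(z - 2) - ((1/12)z + 1/4)/(z² + z + 6)


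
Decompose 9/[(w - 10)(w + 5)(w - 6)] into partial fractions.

Using cover-up method: A = 3/20, B = 3/55, C = -9/44
Result: (3/20)/(w - 10) + (3/55)/(w + 5) - (9/44)/(w - 6)


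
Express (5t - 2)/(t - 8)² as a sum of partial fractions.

(5t - 2) = A(t - 8) + B. At t = 8: B = 5·8 - 2 = 38. Coeff of t: A = 5
Result: 5/(t - 8) + 38/(t - 8)²


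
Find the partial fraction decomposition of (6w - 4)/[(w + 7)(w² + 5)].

At w=-7: α = (6·(-7) - 4)/((-7)² + 5) = -23/27. β = -α = 23/27, γ = 6 - (-7)·α = 1/27
Result: (-23/27)/(w + 7) + ((23/27)w + 1/27)/(w² + 5)


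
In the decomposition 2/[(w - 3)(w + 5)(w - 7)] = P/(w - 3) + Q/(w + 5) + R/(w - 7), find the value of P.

Cover-up at w = 3: P = 2/[(3 + 5)(3 - 7)] = 2/[(8)(-4)] = -2/32 = -1/16


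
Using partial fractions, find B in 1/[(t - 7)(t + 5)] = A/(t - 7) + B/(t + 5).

Cover-up at t = -5: B = 1/(-5 - 7) = -1/12


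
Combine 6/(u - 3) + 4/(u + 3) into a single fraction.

Common denominator (u - 3)(u + 3). Numerator: 6(u + 3) + 4(u - 3) = (6u + 18) + (4u - 12) = 10u + 6
Result: (10u + 6)/[(u - 3)(u + 3)]


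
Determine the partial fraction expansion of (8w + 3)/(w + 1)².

(8w + 3) = A(w + 1) + B. At w = -1: B = 8·(-1) + 3 = -5. Coeff of w: A = 8
Result: 8/(w + 1) - 5/(w + 1)²


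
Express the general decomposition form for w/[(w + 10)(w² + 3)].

Linear + irreducible quadratic: α/(w + 10) + (βw + γ)/(w² + 3)


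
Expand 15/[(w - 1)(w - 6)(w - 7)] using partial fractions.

Using cover-up method: P = 1/2, Q = -3, R = 5/2
Result: (1/2)/(w - 1) - 3/(w - 6) + (5/2)/(w - 7)


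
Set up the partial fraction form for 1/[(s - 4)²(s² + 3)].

Repeated linear + quadratic: α/(s - 4) + β/(s - 4)² + (γs + δ)/(s² + 3)


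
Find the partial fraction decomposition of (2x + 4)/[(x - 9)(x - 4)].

At x=9: A = (2·9 + 4)/(9 - 4) = 22/5. At x=4: B = (2·4 + 4)/(4 - 9) = -12/5
Result: (22/5)/(x - 9) - (12/5)/(x - 4)


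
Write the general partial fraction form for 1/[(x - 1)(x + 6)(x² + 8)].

Two linear + quadratic: P/(x - 1) + Q/(x + 6) + (Rx + S)/(x² + 8)


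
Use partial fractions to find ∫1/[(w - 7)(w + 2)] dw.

Decompose: 1/[(w - 7)(w + 2)] = (1/9)/(w - 7) - (1/9)/(w + 2). Integrate each term: (1/9) ln|(w - 7)| - (1/9) ln|(w + 2)| + C


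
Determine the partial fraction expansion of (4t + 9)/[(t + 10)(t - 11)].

At t=-10: α = (4·(-10) + 9)/(-10 - 11) = 31/21. At t=11: β = (4·11 + 9)/(11 + 10) = 53/21
Result: (31/21)/(t + 10) + (53/21)/(t - 11)


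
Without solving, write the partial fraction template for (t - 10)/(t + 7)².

Repeated linear factor: P/(t + 7) + Q/(t + 7)²


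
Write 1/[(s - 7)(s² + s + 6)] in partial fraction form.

Cover-up at s = 7: P = 1/(7² + 1·7 + 6) = 1/62. Then Q = -P = -1/62, R = -P·(1 + 7) = -4/31
Result: (1/62)/(s - 7) - ((1/62)s + 4/31)/(s² + s + 6)


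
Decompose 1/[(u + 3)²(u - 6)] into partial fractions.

Cover-up at u=6: R = 1/(6 + 3)² = 1/81. Cover-up at u=-3: Q = 1/(-3 - 6) = -1/9. Comparing u² coeff: P = -R = -1/81
Result: (-1/81)/(u + 3) - (1/9)/(u + 3)² + (1/81)/(u - 6)


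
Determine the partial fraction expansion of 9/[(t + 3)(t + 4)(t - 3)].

Using cover-up method: A = -3/2, B = 9/7, C = 3/14
Result: (-3/2)/(t + 3) + (9/7)/(t + 4) + (3/14)/(t - 3)


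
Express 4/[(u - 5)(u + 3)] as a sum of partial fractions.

4/(u - 5)(u + 3) = A/(u - 5) + B/(u + 3). A = 4/(5 + 3) = 1/2, B = 4/(-3 - 5) = -1/2
Result: (1/2)/(u - 5) - (1/2)/(u + 3)


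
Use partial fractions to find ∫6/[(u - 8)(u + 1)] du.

Decompose: 6/[(u - 8)(u + 1)] = (2/3)/(u - 8) - (2/3)/(u + 1). Integrate each term: (2/3) ln|(u - 8)| - (2/3) ln|(u + 1)| + C


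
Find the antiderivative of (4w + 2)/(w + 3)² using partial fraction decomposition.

Decompose: P = 4, Q = 4·(-3) + 2 = -10, so (4w + 2)/(w + 3)² = 4/(w + 3) - 10/(w + 3)². Integrate: ∫ P/(w + 3) dw = 4 ln|(w + 3)|; ∫ Q/(w + 3)² dw = 10/(w + 3). Sum: 4 ln|(w + 3)| + 10/(w + 3) + C


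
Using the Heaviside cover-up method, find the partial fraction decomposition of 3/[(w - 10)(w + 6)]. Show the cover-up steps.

Cover (w - 10): set w=10, get α = 3/(10 + 6) = 3/16. Cover (w + 6): set w=-6, get β = 3/(-6 - 10) = -3/16.
Result: (3/16)/(w - 10) - (3/16)/(w + 6)


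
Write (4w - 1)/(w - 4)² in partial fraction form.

(4w - 1) = P(w - 4) + Q. At w = 4: Q = 4·4 - 1 = 15. Coeff of w: P = 4
Result: 4/(w - 4) + 15/(w - 4)²


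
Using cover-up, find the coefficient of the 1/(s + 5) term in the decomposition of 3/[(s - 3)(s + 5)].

Cover (s + 5), set s=-5: 3/((s - 3) at s=-5) = 3/(-8) = -3/8


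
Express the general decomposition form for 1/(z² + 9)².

Repeated quadratic factor: (αz + β)/(z² + 9) + (γz + δ)/(z² + 9)²


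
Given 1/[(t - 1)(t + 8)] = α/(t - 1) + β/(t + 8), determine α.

Cover-up at t = 1: α = 1/(1 + 8) = 1/9


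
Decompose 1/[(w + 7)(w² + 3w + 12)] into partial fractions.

Cover-up at w = -7: α = 1/((-7)² + 3·(-7) + 12) = 1/40. Then β = -α = -1/40, γ = -α·(3 - 7) = 1/10
Result: (1/40)/(w + 7) - ((1/40)w - 1/10)/(w² + 3w + 12)


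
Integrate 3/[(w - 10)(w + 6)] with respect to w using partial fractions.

Decompose: 3/[(w - 10)(w + 6)] = (3/16)/(w - 10) - (3/16)/(w + 6). Integrate each term: (3/16) ln|(w - 10)| - (3/16) ln|(w + 6)| + C


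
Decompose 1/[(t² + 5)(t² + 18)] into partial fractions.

Coefficient matching gives α = γ = 0, β = 1/(18-5) = 1/13, δ = -β = -1/13
Result: (1/13)/(t² + 5) - (1/13)/(t² + 18)


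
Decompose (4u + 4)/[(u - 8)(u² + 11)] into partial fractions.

At u=8: P = (4·8 + 4)/(8² + 11) = 12/25. Q = -P = -12/25, R = 4 - 8·P = 4/25
Result: (12/25)/(u - 8) - ((12/25)u - 4/25)/(u² + 11)


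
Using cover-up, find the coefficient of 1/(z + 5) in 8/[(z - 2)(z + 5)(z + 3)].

Cover (z + 5), set z=-5: 8/[(-5 - 2)(-5 + 3)] = 4/7


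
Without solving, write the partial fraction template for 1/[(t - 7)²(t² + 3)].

Repeated linear + quadratic: α/(t - 7) + β/(t - 7)² + (γt + δ)/(t² + 3)


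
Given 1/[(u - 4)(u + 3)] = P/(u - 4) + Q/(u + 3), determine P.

Cover-up at u = 4: P = 1/(4 + 3) = 1/7


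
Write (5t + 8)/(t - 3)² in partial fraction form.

(5t + 8) = A(t - 3) + B. At t = 3: B = 5·3 + 8 = 23. Coeff of t: A = 5
Result: 5/(t - 3) + 23/(t - 3)²


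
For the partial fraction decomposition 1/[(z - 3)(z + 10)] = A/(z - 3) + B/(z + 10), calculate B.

Cover-up at z = -10: B = 1/(-10 - 3) = -1/13


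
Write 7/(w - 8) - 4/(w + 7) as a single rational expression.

Common denominator (w - 8)(w + 7). Numerator: 7(w + 7) - 4(w - 8) = (7w + 49) - (4w - 32) = 3w + 81
Result: (3w + 81)/[(w - 8)(w + 7)]


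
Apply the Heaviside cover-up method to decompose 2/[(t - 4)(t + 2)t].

Cover (t - 4), t=4: P = 2/[(4 + 2)(4 - 0)] = 1/12. Cover (t + 2), t=-2: Q = 2/[(-2 - 4)(-2 - 0)] = 1/6. Cover t, t=0: R = 2/[(0 - 4)(0 + 2)] = -1/4.
Result: (1/12)/(t - 4) + (1/6)/(t + 2) - (1/4)/t


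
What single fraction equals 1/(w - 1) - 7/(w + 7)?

Common denominator (w - 1)(w + 7). Numerator: 1(w + 7) - 7(w - 1) = (w + 7) - (7w - 7) = -6w + 14
Result: (-6w + 14)/[(w - 1)(w + 7)]


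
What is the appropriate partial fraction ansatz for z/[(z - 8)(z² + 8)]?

Linear + irreducible quadratic: α/(z - 8) + (βz + γ)/(z² + 8)


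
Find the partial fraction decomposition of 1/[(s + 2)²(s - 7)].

Cover-up at s=7: γ = 1/(7 + 2)² = 1/81. Cover-up at s=-2: β = 1/(-2 - 7) = -1/9. Comparing s² coeff: α = -γ = -1/81
Result: (-1/81)/(s + 2) - (1/9)/(s + 2)² + (1/81)/(s - 7)


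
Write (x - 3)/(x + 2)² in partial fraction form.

(x - 3) = A(x + 2) + B. At x = -2: B = 1·(-2) - 3 = -5. Coeff of x: A = 1
Result: 1/(x + 2) - 5/(x + 2)²


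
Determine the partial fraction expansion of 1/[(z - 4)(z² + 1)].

Cover-up at z = 4: A = 1/(4² + 1) = 1/17. Then B = -A = -1/17, C = -A·(0 + 4) = -4/17
Result: (1/17)/(z - 4) - ((1/17)z + 4/17)/(z² + 1)


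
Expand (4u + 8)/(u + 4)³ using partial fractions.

(4u + 8) = A(u + 4)² + B(u + 4) + C. At u = -4: C = 4·(-4) + 8 = -8. Coefficients: A = 0, B = 4
Result: 4/(u + 4)² - 8/(u + 4)³


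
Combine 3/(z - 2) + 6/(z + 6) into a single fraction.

Common denominator (z - 2)(z + 6). Numerator: 3(z + 6) + 6(z - 2) = (3z + 18) + (6z - 12) = 9z + 6
Result: (9z + 6)/[(z - 2)(z + 6)]


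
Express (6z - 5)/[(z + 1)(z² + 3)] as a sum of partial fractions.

At z=-1: α = (6·(-1) - 5)/((-1)² + 3) = -11/4. β = -α = 11/4, γ = 6 - (-1)·α = 13/4
Result: (-11/4)/(z + 1) + ((11/4)z + 13/4)/(z² + 3)


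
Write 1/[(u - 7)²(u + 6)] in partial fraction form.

Cover-up at u=-6: C = 1/(-6 - 7)² = 1/169. Cover-up at u=7: B = 1/(7 + 6) = 1/13. Comparing u² coeff: A = -C = -1/169
Result: (-1/169)/(u - 7) + (1/13)/(u - 7)² + (1/169)/(u + 6)


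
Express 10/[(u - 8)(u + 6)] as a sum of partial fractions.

10/(u - 8)(u + 6) = α/(u - 8) + β/(u + 6). α = 10/(8 + 6) = 5/7, β = 10/(-6 - 8) = -5/7
Result: (5/7)/(u - 8) - (5/7)/(u + 6)


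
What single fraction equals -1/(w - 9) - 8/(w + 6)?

Common denominator (w - 9)(w + 6). Numerator: -1(w + 6) - 8(w - 9) = (-w - 6) - (8w - 72) = -9w + 66
Result: (-9w + 66)/[(w - 9)(w + 6)]


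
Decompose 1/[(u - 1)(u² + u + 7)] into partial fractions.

Cover-up at u = 1: A = 1/(1² + 1·1 + 7) = 1/9. Then B = -A = -1/9, C = -A·(1 + 1) = -2/9
Result: (1/9)/(u - 1) - ((1/9)u + 2/9)/(u² + u + 7)


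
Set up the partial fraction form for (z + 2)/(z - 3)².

Repeated linear factor: α/(z - 3) + β/(z - 3)²


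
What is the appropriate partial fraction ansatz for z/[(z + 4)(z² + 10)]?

Linear + irreducible quadratic: P/(z + 4) + (Qz + R)/(z² + 10)


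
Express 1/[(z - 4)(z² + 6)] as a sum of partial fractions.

Cover-up at z = 4: A = 1/(4² + 6) = 1/22. Then B = -A = -1/22, C = -A·(0 + 4) = -2/11
Result: (1/22)/(z - 4) - ((1/22)z + 2/11)/(z² + 6)


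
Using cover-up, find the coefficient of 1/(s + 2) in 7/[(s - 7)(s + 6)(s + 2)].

Cover (s + 2), set s=-2: 7/[(-2 - 7)(-2 + 6)] = -7/36


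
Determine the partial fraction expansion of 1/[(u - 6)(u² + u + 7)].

Cover-up at u = 6: A = 1/(6² + 1·6 + 7) = 1/49. Then B = -A = -1/49, C = -A·(1 + 6) = -1/7
Result: (1/49)/(u - 6) - ((1/49)u + 1/7)/(u² + u + 7)


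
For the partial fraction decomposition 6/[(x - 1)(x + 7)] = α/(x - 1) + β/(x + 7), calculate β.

Cover-up at x = -7: β = 6/(-7 - 1) = -6/8 = -3/4


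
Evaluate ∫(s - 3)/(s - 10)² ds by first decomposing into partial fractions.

Decompose: A = 1, B = 1·10 - 3 = 7, so (s - 3)/(s - 10)² = 1/(s - 10) + 7/(s - 10)². Integrate: ∫ A/(s - 10) ds = ln|(s - 10)|; ∫ B/(s - 10)² ds = -7/(s - 10). Sum: ln|(s - 10)| - 7/(s - 10) + C


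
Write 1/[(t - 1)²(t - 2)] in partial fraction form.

Cover-up at t=2: R = 1/(2 - 1)² = 1. Cover-up at t=1: Q = 1/(1 - 2) = -1. Comparing t² coeff: P = -R = -1
Result: -1/(t - 1) - 1/(t - 1)² + 1/(t - 2)


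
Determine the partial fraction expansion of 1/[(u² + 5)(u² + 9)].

Coefficient matching gives P = R = 0, Q = 1/(9-5) = 1/4, S = -Q = -1/4
Result: (1/4)/(u² + 5) - (1/4)/(u² + 9)


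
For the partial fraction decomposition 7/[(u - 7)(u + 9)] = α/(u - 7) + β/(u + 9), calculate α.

Cover-up at u = 7: α = 7/(7 + 9) = 7/16


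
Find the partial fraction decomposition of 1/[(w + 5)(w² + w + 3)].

Cover-up at w = -5: P = 1/((-5)² + 1·(-5) + 3) = 1/23. Then Q = -P = -1/23, R = -P·(1 - 5) = 4/23
Result: (1/23)/(w + 5) - ((1/23)w - 4/23)/(w² + w + 3)


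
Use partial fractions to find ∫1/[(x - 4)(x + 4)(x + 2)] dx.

Cover-up: α = 1/48, β = 1/16, γ = -1/12. Decomposition: (1/48)/(x - 4) + (1/16)/(x + 4) - (1/12)/(x + 2). Integrate each term: (1/48) ln|(x - 4)| + (1/16) ln|(x + 4)| - (1/12) ln|(x + 2)| + C


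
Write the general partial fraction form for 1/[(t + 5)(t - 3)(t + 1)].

Three distinct linear factors: α/(t + 5) + β/(t - 3) + γ/(t + 1)


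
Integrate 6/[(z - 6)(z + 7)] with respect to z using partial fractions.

Decompose: 6/[(z - 6)(z + 7)] = (6/13)/(z - 6) - (6/13)/(z + 7). Integrate each term: (6/13) ln|(z - 6)| - (6/13) ln|(z + 7)| + C


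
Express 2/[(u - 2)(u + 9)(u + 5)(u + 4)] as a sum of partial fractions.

Using Heaviside cover-up: (1/231)/(u - 2) - (1/110)/(u + 9) + (1/14)/(u + 5) - (1/15)/(u + 4)


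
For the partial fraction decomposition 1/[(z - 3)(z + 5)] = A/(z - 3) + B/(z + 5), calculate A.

Cover-up at z = 3: A = 1/(3 + 5) = 1/8


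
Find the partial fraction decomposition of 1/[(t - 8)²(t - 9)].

Cover-up at t=9: R = 1/(9 - 8)² = 1. Cover-up at t=8: Q = 1/(8 - 9) = -1. Comparing t² coeff: P = -R = -1
Result: -1/(t - 8) - 1/(t - 8)² + 1/(t - 9)


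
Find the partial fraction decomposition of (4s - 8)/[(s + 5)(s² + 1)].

At s=-5: A = (4·(-5) - 8)/((-5)² + 1) = -14/13. B = -A = 14/13, C = 4 - (-5)·A = -18/13
Result: (-14/13)/(s + 5) + ((14/13)s - 18/13)/(s² + 1)


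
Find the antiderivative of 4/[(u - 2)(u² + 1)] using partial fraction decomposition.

Cover-up at u=2: α = 4/(2²+1) = 4/5. Coeff matching: β = -4/5, γ = -8/5. Decomposition: (4/5)/(u - 2) - ((4/5)u + 8/5)/(u² + 1). Integrate: linear → ln, quadratic → (1/2)ln + arctan: (4/5) ln|(u - 2)| - (2/5) ln(u² + 1) - (8/5) arctan(u) + C


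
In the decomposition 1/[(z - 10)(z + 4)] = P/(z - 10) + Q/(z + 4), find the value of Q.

Cover-up at z = -4: Q = 1/(-4 - 10) = -1/14


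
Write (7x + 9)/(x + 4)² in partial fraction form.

(7x + 9) = A(x + 4) + B. At x = -4: B = 7·(-4) + 9 = -19. Coeff of x: A = 7
Result: 7/(x + 4) - 19/(x + 4)²


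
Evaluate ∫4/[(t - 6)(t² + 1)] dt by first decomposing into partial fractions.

Cover-up at t=6: α = 4/(6²+1) = 4/37. Coeff matching: β = -4/37, γ = -24/37. Decomposition: (4/37)/(t - 6) - ((4/37)t + 24/37)/(t² + 1). Integrate: linear → ln, quadratic → (1/2)ln + arctan: (4/37) ln|(t - 6)| - (2/37) ln(t² + 1) - (24/37) arctan(t) + C


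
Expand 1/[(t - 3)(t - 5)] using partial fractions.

1/(t - 3)(t - 5) = α/(t - 3) + β/(t - 5). α = 1/(3 - 5) = -1/2, β = 1/(5 - 3) = 1/2
Result: (-1/2)/(t - 3) + (1/2)/(t - 5)


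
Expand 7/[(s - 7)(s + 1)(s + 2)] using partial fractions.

Using cover-up method: α = 7/72, β = -7/8, γ = 7/9
Result: (7/72)/(s - 7) - (7/8)/(s + 1) + (7/9)/(s + 2)


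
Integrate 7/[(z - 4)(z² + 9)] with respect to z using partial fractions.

Cover-up at z=4: A = 7/(4²+9) = 7/25. Coeff matching: B = -7/25, C = -28/25. Decomposition: (7/25)/(z - 4) - ((7/25)z + 28/25)/(z² + 9). Integrate: linear → ln, quadratic → (1/2)ln + arctan: (7/25) ln|(z - 4)| - (7/50) ln(z² + 9) - (28/75) arctan(z/3) + C


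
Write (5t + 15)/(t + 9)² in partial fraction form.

(5t + 15) = P(t + 9) + Q. At t = -9: Q = 5·(-9) + 15 = -30. Coeff of t: P = 5
Result: 5/(t + 9) - 30/(t + 9)²


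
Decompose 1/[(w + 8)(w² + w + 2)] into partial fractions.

Cover-up at w = -8: P = 1/((-8)² + 1·(-8) + 2) = 1/58. Then Q = -P = -1/58, R = -P·(1 - 8) = 7/58
Result: (1/58)/(w + 8) - ((1/58)w - 7/58)/(w² + w + 2)


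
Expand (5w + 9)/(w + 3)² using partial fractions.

(5w + 9) = P(w + 3) + Q. At w = -3: Q = 5·(-3) + 9 = -6. Coeff of w: P = 5
Result: 5/(w + 3) - 6/(w + 3)²


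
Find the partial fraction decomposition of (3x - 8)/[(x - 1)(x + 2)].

At x=1: A = (3·1 - 8)/(1 + 2) = -5/3. At x=-2: B = (3·(-2) - 8)/(-2 - 1) = 14/3
Result: (-5/3)/(x - 1) + (14/3)/(x + 2)


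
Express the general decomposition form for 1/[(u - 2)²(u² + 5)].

Repeated linear + quadratic: α/(u - 2) + β/(u - 2)² + (γu + δ)/(u² + 5)


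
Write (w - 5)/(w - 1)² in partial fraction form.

(w - 5) = α(w - 1) + β. At w = 1: β = 1·1 - 5 = -4. Coeff of w: α = 1
Result: 1/(w - 1) - 4/(w - 1)²


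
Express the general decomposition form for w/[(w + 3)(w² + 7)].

Linear + irreducible quadratic: P/(w + 3) + (Qw + R)/(w² + 7)


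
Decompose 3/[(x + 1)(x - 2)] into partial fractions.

3/(x + 1)(x - 2) = P/(x + 1) + Q/(x - 2). P = 3/(-1 - 2) = -1, Q = 3/(2 + 1) = 1
Result: -1/(x + 1) + 1/(x - 2)


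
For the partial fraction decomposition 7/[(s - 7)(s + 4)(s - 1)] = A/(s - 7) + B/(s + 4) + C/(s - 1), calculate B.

Cover-up at s = -4: B = 7/[(-4 - 7)(-4 - 1)] = 7/[(-11)(-5)] = 7/55


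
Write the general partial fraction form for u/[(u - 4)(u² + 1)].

Linear + irreducible quadratic: A/(u - 4) + (Bu + C)/(u² + 1)


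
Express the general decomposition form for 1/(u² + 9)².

Repeated quadratic factor: (Pu + Q)/(u² + 9) + (Ru + S)/(u² + 9)²


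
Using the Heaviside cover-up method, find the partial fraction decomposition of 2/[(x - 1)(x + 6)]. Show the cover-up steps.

Cover (x - 1): set x=1, get P = 2/(1 + 6) = 2/7. Cover (x + 6): set x=-6, get Q = 2/(-6 - 1) = -2/7.
Result: (2/7)/(x - 1) - (2/7)/(x + 6)


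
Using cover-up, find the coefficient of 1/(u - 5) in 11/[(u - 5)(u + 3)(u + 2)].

Cover (u - 5), set u=5: 11/[(5 + 3)(5 + 2)] = 11/56


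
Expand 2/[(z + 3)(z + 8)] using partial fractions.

2/(z + 3)(z + 8) = α/(z + 3) + β/(z + 8). α = 2/(-3 + 8) = 2/5, β = 2/(-8 + 3) = -2/5
Result: (2/5)/(z + 3) - (2/5)/(z + 8)


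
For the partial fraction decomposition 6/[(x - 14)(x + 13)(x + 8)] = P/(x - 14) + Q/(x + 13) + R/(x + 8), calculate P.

Cover-up at x = 14: P = 6/[(14 + 13)(14 + 8)] = 6/[(27)(22)] = 6/594 = 1/99


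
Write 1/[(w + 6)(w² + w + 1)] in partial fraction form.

Cover-up at w = -6: P = 1/((-6)² + 1·(-6) + 1) = 1/31. Then Q = -P = -1/31, R = -P·(1 - 6) = 5/31
Result: (1/31)/(w + 6) - ((1/31)w - 5/31)/(w² + w + 1)
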